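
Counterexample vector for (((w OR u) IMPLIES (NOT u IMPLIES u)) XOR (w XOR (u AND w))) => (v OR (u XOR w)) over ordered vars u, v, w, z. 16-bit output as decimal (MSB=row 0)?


F1 = (((w OR u) IMPLIES (NOT u IMPLIES u)) XOR (w XOR (u AND w)))
F2 = (v OR (u XOR w))
Counterexample to F1=>F2 is where F1=1 and F2=0.
Evaluate each row (bits = u,v,w,z, MSB first):
  row 0 [0000]: F1=1 F2=0 -> F1&~F2 -> 1
  row 1 [0001]: F1=1 F2=0 -> F1&~F2 -> 1
  row 2 [0010]: F1=1 F2=1 -> F1&~F2 -> 0
  row 3 [0011]: F1=1 F2=1 -> F1&~F2 -> 0
  row 4 [0100]: F1=1 F2=1 -> F1&~F2 -> 0
  row 5 [0101]: F1=1 F2=1 -> F1&~F2 -> 0
  row 6 [0110]: F1=1 F2=1 -> F1&~F2 -> 0
  row 7 [0111]: F1=1 F2=1 -> F1&~F2 -> 0
  row 8 [1000]: F1=1 F2=1 -> F1&~F2 -> 0
  row 9 [1001]: F1=1 F2=1 -> F1&~F2 -> 0
  row 10 [1010]: F1=1 F2=0 -> F1&~F2 -> 1
  row 11 [1011]: F1=1 F2=0 -> F1&~F2 -> 1
  row 12 [1100]: F1=1 F2=1 -> F1&~F2 -> 0
  row 13 [1101]: F1=1 F2=1 -> F1&~F2 -> 0
  row 14 [1110]: F1=1 F2=1 -> F1&~F2 -> 0
  row 15 [1111]: F1=1 F2=1 -> F1&~F2 -> 0
Full result column, 4 rows per line (u,v fixed per line; w,z runs 00..11 left to right):
  rows 0-3 [u,v=00]: 1100  = hex C
  rows 4-7 [u,v=01]: 0000  = hex 0
  rows 8-11 [u,v=10]: 0011  = hex 3
  rows 12-15 [u,v=11]: 0000  = hex 0
Counterexample vector (row 0 .. row 15) = 1100000000110000
Output column grouped in 4s = 1100 0000 0011 0000 = 0xC030
Convert to decimal digit by digit (value = value*16 + digit):
  C -> 12
  12*16 + 0 = 192
  192*16 + 3 = 3075
  3075*16 + 0 = 49200
Decimal = 49200

49200


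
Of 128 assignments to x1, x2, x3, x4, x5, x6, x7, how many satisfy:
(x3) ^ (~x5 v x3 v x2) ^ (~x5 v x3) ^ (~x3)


CNF with 4 clauses over 7 vars (128 assignments).
An assignment satisfies CNF iff every clause has >=1 true literal.
Check each row (bits = x1,x2,x3,x4,x5,x6,x7; clause T/F shown):
  row 0 [0000000]: clauses=FTTT -> 0
  row 1 [0000001]: clauses=FTTT -> 0
  row 2 [0000010]: clauses=FTTT -> 0
  row 3 [0000011]: clauses=FTTT -> 0
  row 4 [0000100]: clauses=FFFT -> 0
  (every remaining row is evaluated the same way; all 128 results are listed next)
Full result column, 8 rows per line (x1,x2,x3,x4 fixed per line; x5,x6,x7 runs 000..111 left to right):
  rows 0-7 [x1,x2,x3,x4=0000]: 00000000  (ones: 0)
  rows 8-15 [x1,x2,x3,x4=0001]: 00000000  (ones: 0)
  rows 16-23 [x1,x2,x3,x4=0010]: 00000000  (ones: 0)
  rows 24-31 [x1,x2,x3,x4=0011]: 00000000  (ones: 0)
  rows 32-39 [x1,x2,x3,x4=0100]: 00000000  (ones: 0)
  rows 40-47 [x1,x2,x3,x4=0101]: 00000000  (ones: 0)
  rows 48-55 [x1,x2,x3,x4=0110]: 00000000  (ones: 0)
  rows 56-63 [x1,x2,x3,x4=0111]: 00000000  (ones: 0)
  rows 64-71 [x1,x2,x3,x4=1000]: 00000000  (ones: 0)
  rows 72-79 [x1,x2,x3,x4=1001]: 00000000  (ones: 0)
  rows 80-87 [x1,x2,x3,x4=1010]: 00000000  (ones: 0)
  rows 88-95 [x1,x2,x3,x4=1011]: 00000000  (ones: 0)
  rows 96-103 [x1,x2,x3,x4=1100]: 00000000  (ones: 0)
  rows 104-111 [x1,x2,x3,x4=1101]: 00000000  (ones: 0)
  rows 112-119 [x1,x2,x3,x4=1110]: 00000000  (ones: 0)
  rows 120-127 [x1,x2,x3,x4=1111]: 00000000  (ones: 0)
Satisfying assignments = 0+0+0+0+0+0+0+0+0+0+0+0+0+0+0+0 = 0

0


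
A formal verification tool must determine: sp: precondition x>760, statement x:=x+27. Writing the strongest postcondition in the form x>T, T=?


Formula: sp(P, x:=E) = exists old_x. (x = E[old_x/x]) AND P[old_x/x] (old_x is the value of x before the assignment; eliminate old_x by solving x = E[old_x/x] for old_x)
Step 1: Precondition P: x>760, i.e. old_x > 760
Step 2: Assignment gives x = old_x + 27, so old_x = x - 27
Step 3: Substitute into P: x - 27 > 760
Step 4: Simplify: x > 760+27 = 787

787


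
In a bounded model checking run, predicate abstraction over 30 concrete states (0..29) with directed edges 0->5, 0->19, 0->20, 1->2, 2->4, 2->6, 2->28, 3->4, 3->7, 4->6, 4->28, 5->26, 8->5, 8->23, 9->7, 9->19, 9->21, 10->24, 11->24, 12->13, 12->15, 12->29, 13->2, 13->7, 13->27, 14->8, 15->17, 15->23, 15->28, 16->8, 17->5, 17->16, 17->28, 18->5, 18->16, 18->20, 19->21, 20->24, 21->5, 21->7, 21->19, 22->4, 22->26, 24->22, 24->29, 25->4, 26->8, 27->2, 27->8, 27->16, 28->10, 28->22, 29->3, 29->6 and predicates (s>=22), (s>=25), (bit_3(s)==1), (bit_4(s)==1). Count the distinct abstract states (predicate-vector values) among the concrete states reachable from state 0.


BFS from 0:
Concrete reachable: {0, 3, 4, 5, 6, 7, 8, 10, 19, 20, 21, 22, 23, 24, 26, 28, 29}
Abstract via predicates (s>=22), (s>=25), (bit_3(s)==1), (bit_4(s)==1):
  (0,0,0,0) <- {0, 3, 4, 5, 6, 7}
  (0,0,0,1) <- {19, 20, 21}
  (0,0,1,0) <- {8, 10}
  (1,0,0,1) <- {22, 23}
  (1,0,1,1) <- {24}
  (1,1,1,1) <- {26, 28, 29}
Distinct abstract states = 6

6


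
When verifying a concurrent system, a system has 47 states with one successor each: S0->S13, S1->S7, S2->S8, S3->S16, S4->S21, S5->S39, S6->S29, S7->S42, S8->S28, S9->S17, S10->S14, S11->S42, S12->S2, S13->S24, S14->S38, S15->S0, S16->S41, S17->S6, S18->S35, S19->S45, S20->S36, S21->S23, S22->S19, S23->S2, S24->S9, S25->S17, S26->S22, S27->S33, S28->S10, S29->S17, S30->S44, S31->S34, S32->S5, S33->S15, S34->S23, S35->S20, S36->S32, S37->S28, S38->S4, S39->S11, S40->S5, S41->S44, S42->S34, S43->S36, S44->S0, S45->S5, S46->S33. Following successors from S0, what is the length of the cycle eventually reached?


Trace from S0 until a state repeats:
  S0 -> S13 -> S24 -> S9 -> S17 -> S6 -> S29 -> S17
S17 first seen at step 4, revisited at step 7.
Cycle length = 7 - 4 = 3

3


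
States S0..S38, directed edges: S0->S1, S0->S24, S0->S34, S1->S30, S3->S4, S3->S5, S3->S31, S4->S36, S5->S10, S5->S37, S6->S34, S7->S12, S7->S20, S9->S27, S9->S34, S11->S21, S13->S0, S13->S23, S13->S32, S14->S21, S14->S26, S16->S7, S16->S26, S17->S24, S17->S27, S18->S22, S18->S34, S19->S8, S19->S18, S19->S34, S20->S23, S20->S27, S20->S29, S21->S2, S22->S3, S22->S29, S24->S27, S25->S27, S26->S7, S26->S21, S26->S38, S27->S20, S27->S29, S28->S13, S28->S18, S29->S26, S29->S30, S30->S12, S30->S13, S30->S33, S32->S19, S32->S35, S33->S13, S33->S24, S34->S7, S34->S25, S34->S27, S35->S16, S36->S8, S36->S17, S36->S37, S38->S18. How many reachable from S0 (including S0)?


BFS from S0:
  layer 0: {S0}
  layer 1: {S1, S24, S34}
  layer 2: {S7, S25, S27, S30}
  layer 3: {S12, S13, S20, S29, S33}
  layer 4: {S23, S26, S32}
  layer 5: {S19, S21, S35, S38}
  layer 6: {S2, S8, S16, S18}
  layer 7: {S22}
  layer 8: {S3}
  layer 9: {S4, S5, S31}
  layer 10: {S10, S36, S37}
  layer 11: {S17}
Reachable set: {S0, S1, S2, S3, S4, S5, S7, S8, S10, S12, S13, S16, S17, S18, S19, S20, S21, S22, S23, S24, S25, S26, S27, S29, S30, S31, S32, S33, S34, S35, S36, S37, S38}
Count = 33

33


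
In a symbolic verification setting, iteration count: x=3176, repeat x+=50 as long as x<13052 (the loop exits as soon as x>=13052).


Step 1: x goes from 3176 toward 13052 by 50; the body runs while x<13052, so iterations = ceil((bound-start)/step)
Step 2: Distance=9876
Step 3: ceil(9876/50)=198

198


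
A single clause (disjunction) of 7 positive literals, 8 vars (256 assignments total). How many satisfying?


Step 1: Total=2^8=256
Step 2: Unsat when all 7 false: 2^1=2
Step 3: Sat=256-2=254

254


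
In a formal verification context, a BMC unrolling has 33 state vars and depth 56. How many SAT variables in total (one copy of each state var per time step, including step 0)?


BMC unrolls to depth k, creating one copy of each state var for steps 0..k.
Step count = 56 + 1 = 57 (steps 0 through 56)
Vars per step = 33
Total = 33 * 57 = 1881

1881


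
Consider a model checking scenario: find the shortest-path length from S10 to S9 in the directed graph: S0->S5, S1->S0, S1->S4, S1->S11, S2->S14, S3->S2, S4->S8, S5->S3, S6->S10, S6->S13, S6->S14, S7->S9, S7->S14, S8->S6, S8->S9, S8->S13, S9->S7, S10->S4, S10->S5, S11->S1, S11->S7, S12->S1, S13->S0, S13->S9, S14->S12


BFS layer-by-layer from S10:
  dist 0: {S10}
  dist 1: {S4, S5}
  dist 2: {S3, S8}
  dist 3: {S2, S6, S9, S13}
  -> S9 reached at distance 3
Shortest path length = 3

3


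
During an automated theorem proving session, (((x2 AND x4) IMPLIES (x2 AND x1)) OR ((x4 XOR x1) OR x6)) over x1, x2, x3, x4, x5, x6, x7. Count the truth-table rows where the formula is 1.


Formula: (((x2 AND x4) IMPLIES (x2 AND x1)) OR ((x4 XOR x1) OR x6)) over 7 vars (128 rows)
Evaluate each row (x1, x2, x3, x4, x5, x6, x7 as bits, MSB first):
  row 0 [0000000]: (((0 AND 0) IMPLIES (0 AND 0)) OR ((0 XOR 0) OR 0)) -> 1
  row 1 [0000001]: (((0 AND 0) IMPLIES (0 AND 0)) OR ((0 XOR 0) OR 0)) -> 1
  row 2 [0000010]: (((0 AND 0) IMPLIES (0 AND 0)) OR ((0 XOR 0) OR 1)) -> 1
  row 3 [0000011]: (((0 AND 0) IMPLIES (0 AND 0)) OR ((0 XOR 0) OR 1)) -> 1
  row 4 [0000100]: (((0 AND 0) IMPLIES (0 AND 0)) OR ((0 XOR 0) OR 0)) -> 1
  (every remaining row is evaluated the same way; all 128 results are listed next)
Full result column, 8 rows per line (x1,x2,x3,x4 fixed per line; x5,x6,x7 runs 000..111 left to right):
  rows 0-7 [x1,x2,x3,x4=0000]: 11111111  (ones: 8)
  rows 8-15 [x1,x2,x3,x4=0001]: 11111111  (ones: 8)
  rows 16-23 [x1,x2,x3,x4=0010]: 11111111  (ones: 8)
  rows 24-31 [x1,x2,x3,x4=0011]: 11111111  (ones: 8)
  rows 32-39 [x1,x2,x3,x4=0100]: 11111111  (ones: 8)
  rows 40-47 [x1,x2,x3,x4=0101]: 11111111  (ones: 8)
  rows 48-55 [x1,x2,x3,x4=0110]: 11111111  (ones: 8)
  rows 56-63 [x1,x2,x3,x4=0111]: 11111111  (ones: 8)
  rows 64-71 [x1,x2,x3,x4=1000]: 11111111  (ones: 8)
  rows 72-79 [x1,x2,x3,x4=1001]: 11111111  (ones: 8)
  rows 80-87 [x1,x2,x3,x4=1010]: 11111111  (ones: 8)
  rows 88-95 [x1,x2,x3,x4=1011]: 11111111  (ones: 8)
  rows 96-103 [x1,x2,x3,x4=1100]: 11111111  (ones: 8)
  rows 104-111 [x1,x2,x3,x4=1101]: 11111111  (ones: 8)
  rows 112-119 [x1,x2,x3,x4=1110]: 11111111  (ones: 8)
  rows 120-127 [x1,x2,x3,x4=1111]: 11111111  (ones: 8)
Count of 1-rows = 8+8+8+8+8+8+8+8+8+8+8+8+8+8+8+8 = 128

128


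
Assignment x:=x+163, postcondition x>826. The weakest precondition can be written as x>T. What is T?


Formula: wp(x:=E, P) = P[E/x] (substitute E for x in postcondition)
Step 1: Postcondition: x>826
Step 2: Substitute x+163 for x: x+163>826
Step 3: Solve for x: x > 826-163 = 663

663


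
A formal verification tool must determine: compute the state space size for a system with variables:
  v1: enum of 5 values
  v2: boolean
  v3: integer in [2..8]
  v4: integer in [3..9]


State space = product of domain sizes of all variables.
Domain sizes:
  v1 (enum of 5 values): 5
  v2 (boolean): 2
  v3 (integer in [2..8]): 7
  v4 (integer in [3..9]): 7
Product = 5 * 2 * 7 * 7 = 490

490


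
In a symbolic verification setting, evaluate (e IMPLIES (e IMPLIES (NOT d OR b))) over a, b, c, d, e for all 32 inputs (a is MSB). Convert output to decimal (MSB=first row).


Formula: (e IMPLIES (e IMPLIES (NOT d OR b))) over a, b, c, d, e (32 rows)
Evaluate each row (bits = a,b,c,d,e, MSB first):
  row 0 [00000]: (0 IMPLIES (0 IMPLIES (NOT 0 OR 0))) -> 1
  row 1 [00001]: (1 IMPLIES (1 IMPLIES (NOT 0 OR 0))) -> 1
  row 2 [00010]: (0 IMPLIES (0 IMPLIES (NOT 1 OR 0))) -> 1
  row 3 [00011]: (1 IMPLIES (1 IMPLIES (NOT 1 OR 0))) -> 0
  row 4 [00100]: (0 IMPLIES (0 IMPLIES (NOT 0 OR 0))) -> 1
  row 5 [00101]: (1 IMPLIES (1 IMPLIES (NOT 0 OR 0))) -> 1
  row 6 [00110]: (0 IMPLIES (0 IMPLIES (NOT 1 OR 0))) -> 1
  row 7 [00111]: (1 IMPLIES (1 IMPLIES (NOT 1 OR 0))) -> 0
  row 8 [01000]: (0 IMPLIES (0 IMPLIES (NOT 0 OR 1))) -> 1
  row 9 [01001]: (1 IMPLIES (1 IMPLIES (NOT 0 OR 1))) -> 1
  row 10 [01010]: (0 IMPLIES (0 IMPLIES (NOT 1 OR 1))) -> 1
  row 11 [01011]: (1 IMPLIES (1 IMPLIES (NOT 1 OR 1))) -> 1
  row 12 [01100]: (0 IMPLIES (0 IMPLIES (NOT 0 OR 1))) -> 1
  row 13 [01101]: (1 IMPLIES (1 IMPLIES (NOT 0 OR 1))) -> 1
  row 14 [01110]: (0 IMPLIES (0 IMPLIES (NOT 1 OR 1))) -> 1
  row 15 [01111]: (1 IMPLIES (1 IMPLIES (NOT 1 OR 1))) -> 1
  row 16 [10000]: (0 IMPLIES (0 IMPLIES (NOT 0 OR 0))) -> 1
  row 17 [10001]: (1 IMPLIES (1 IMPLIES (NOT 0 OR 0))) -> 1
  row 18 [10010]: (0 IMPLIES (0 IMPLIES (NOT 1 OR 0))) -> 1
  row 19 [10011]: (1 IMPLIES (1 IMPLIES (NOT 1 OR 0))) -> 0
  row 20 [10100]: (0 IMPLIES (0 IMPLIES (NOT 0 OR 0))) -> 1
  row 21 [10101]: (1 IMPLIES (1 IMPLIES (NOT 0 OR 0))) -> 1
  row 22 [10110]: (0 IMPLIES (0 IMPLIES (NOT 1 OR 0))) -> 1
  row 23 [10111]: (1 IMPLIES (1 IMPLIES (NOT 1 OR 0))) -> 0
  row 24 [11000]: (0 IMPLIES (0 IMPLIES (NOT 0 OR 1))) -> 1
  row 25 [11001]: (1 IMPLIES (1 IMPLIES (NOT 0 OR 1))) -> 1
  row 26 [11010]: (0 IMPLIES (0 IMPLIES (NOT 1 OR 1))) -> 1
  row 27 [11011]: (1 IMPLIES (1 IMPLIES (NOT 1 OR 1))) -> 1
  row 28 [11100]: (0 IMPLIES (0 IMPLIES (NOT 0 OR 1))) -> 1
  row 29 [11101]: (1 IMPLIES (1 IMPLIES (NOT 0 OR 1))) -> 1
  row 30 [11110]: (0 IMPLIES (0 IMPLIES (NOT 1 OR 1))) -> 1
  row 31 [11111]: (1 IMPLIES (1 IMPLIES (NOT 1 OR 1))) -> 1
Full result column, 4 rows per line (a,b,c fixed per line; d,e runs 00..11 left to right):
  rows 0-3 [a,b,c=000]: 1110  = hex E
  rows 4-7 [a,b,c=001]: 1110  = hex E
  rows 8-11 [a,b,c=010]: 1111  = hex F
  rows 12-15 [a,b,c=011]: 1111  = hex F
  rows 16-19 [a,b,c=100]: 1110  = hex E
  rows 20-23 [a,b,c=101]: 1110  = hex E
  rows 24-27 [a,b,c=110]: 1111  = hex F
  rows 28-31 [a,b,c=111]: 1111  = hex F
Output column (row 0 .. row 31) = 11101110111111111110111011111111
Output column grouped in 4s = 1110 1110 1111 1111 1110 1110 1111 1111 = 0xEEFFEEFF
Convert to decimal digit by digit (value = value*16 + digit):
  E -> 14
  14*16 + 14 (E) = 238
  238*16 + 15 (F) = 3823
  3823*16 + 15 (F) = 61183
  61183*16 + 14 (E) = 978942
  978942*16 + 14 (E) = 15663086
  15663086*16 + 15 (F) = 250609391
  250609391*16 + 15 (F) = 4009750271
Decimal = 4009750271

4009750271


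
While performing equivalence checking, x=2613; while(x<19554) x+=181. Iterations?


Step 1: x goes from 2613 toward 19554 by 181; the body runs while x<19554, so iterations = ceil((bound-start)/step)
Step 2: Distance=16941
Step 3: ceil(16941/181)=94

94


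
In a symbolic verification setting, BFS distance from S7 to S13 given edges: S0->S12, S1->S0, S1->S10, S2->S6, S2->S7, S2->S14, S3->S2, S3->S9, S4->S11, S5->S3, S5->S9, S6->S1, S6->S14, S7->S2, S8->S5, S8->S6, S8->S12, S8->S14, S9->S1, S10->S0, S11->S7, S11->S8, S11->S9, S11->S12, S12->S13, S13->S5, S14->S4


BFS layer-by-layer from S7:
  dist 0: {S7}
  dist 1: {S2}
  dist 2: {S6, S14}
  dist 3: {S1, S4}
  dist 4: {S0, S10, S11}
  dist 5: {S8, S9, S12}
  dist 6: {S5, S13}
  -> S13 reached at distance 6
Shortest path length = 6

6


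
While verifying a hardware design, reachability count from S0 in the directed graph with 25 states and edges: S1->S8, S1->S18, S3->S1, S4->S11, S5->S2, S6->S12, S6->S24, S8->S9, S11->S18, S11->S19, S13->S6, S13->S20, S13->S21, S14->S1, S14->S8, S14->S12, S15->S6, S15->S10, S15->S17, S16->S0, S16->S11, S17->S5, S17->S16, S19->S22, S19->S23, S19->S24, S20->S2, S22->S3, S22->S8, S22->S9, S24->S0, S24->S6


BFS from S0:
  layer 0: {S0}
Reachable set: {S0}
Count = 1

1


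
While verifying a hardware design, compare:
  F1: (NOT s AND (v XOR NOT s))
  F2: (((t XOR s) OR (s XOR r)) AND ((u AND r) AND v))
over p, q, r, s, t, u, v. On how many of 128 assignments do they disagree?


F1 = (NOT s AND (v XOR NOT s))
F2 = (((t XOR s) OR (s XOR r)) AND ((u AND r) AND v))
Evaluate both on each of 128 rows (bits = p,q,r,s,t,u,v):
  row 0 [0000000]: F1=1 F2=0 (differ) -> 1
  row 1 [0000001]: F1=0 F2=0 -> 0
  row 2 [0000010]: F1=1 F2=0 (differ) -> 1
  row 3 [0000011]: F1=0 F2=0 -> 0
  row 4 [0000100]: F1=1 F2=0 (differ) -> 1
  (every remaining row is evaluated the same way; all 128 results are listed next)
Full result column, 8 rows per line (p,q,r,s fixed per line; t,u,v runs 000..111 left to right):
  rows 0-7 [p,q,r,s=0000]: 10101010  (ones: 4)
  rows 8-15 [p,q,r,s=0001]: 00000000  (ones: 0)
  rows 16-23 [p,q,r,s=0010]: 10111011  (ones: 6)
  rows 24-31 [p,q,r,s=0011]: 00010000  (ones: 1)
  rows 32-39 [p,q,r,s=0100]: 10101010  (ones: 4)
  rows 40-47 [p,q,r,s=0101]: 00000000  (ones: 0)
  rows 48-55 [p,q,r,s=0110]: 10111011  (ones: 6)
  rows 56-63 [p,q,r,s=0111]: 00010000  (ones: 1)
  rows 64-71 [p,q,r,s=1000]: 10101010  (ones: 4)
  rows 72-79 [p,q,r,s=1001]: 00000000  (ones: 0)
  rows 80-87 [p,q,r,s=1010]: 10111011  (ones: 6)
  rows 88-95 [p,q,r,s=1011]: 00010000  (ones: 1)
  rows 96-103 [p,q,r,s=1100]: 10101010  (ones: 4)
  rows 104-111 [p,q,r,s=1101]: 00000000  (ones: 0)
  rows 112-119 [p,q,r,s=1110]: 10111011  (ones: 6)
  rows 120-127 [p,q,r,s=1111]: 00010000  (ones: 1)
Disagreements = 4+0+6+1+4+0+6+1+4+0+6+1+4+0+6+1 = 44

44


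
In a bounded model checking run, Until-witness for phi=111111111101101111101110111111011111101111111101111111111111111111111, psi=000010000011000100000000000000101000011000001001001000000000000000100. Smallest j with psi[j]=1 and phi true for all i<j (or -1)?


(phi U psi) at 0: need smallest j with psi[j]=1 and phi[i]=1 for all i in [0,j).
Scan from step 0:
  step 0: phi=1, psi=0 -> continue
  step 1: phi=1, psi=0 -> continue
  step 2: phi=1, psi=0 -> continue
  step 3: phi=1, psi=0 -> continue
  step 4: psi=1 and phi held for [0,4) -> witness found
Witness step = 4

4


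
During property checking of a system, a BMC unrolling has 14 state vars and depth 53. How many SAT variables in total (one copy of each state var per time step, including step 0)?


BMC unrolls to depth k, creating one copy of each state var for steps 0..k.
Step count = 53 + 1 = 54 (steps 0 through 53)
Vars per step = 14
Total = 14 * 54 = 756

756


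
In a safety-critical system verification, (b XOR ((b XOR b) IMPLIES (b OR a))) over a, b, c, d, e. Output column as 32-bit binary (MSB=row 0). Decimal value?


Formula: (b XOR ((b XOR b) IMPLIES (b OR a))) over a, b, c, d, e (32 rows)
Evaluate each row (bits = a,b,c,d,e, MSB first):
  row 0 [00000]: (0 XOR ((0 XOR 0) IMPLIES (0 OR 0))) -> 1
  row 1 [00001]: (0 XOR ((0 XOR 0) IMPLIES (0 OR 0))) -> 1
  row 2 [00010]: (0 XOR ((0 XOR 0) IMPLIES (0 OR 0))) -> 1
  row 3 [00011]: (0 XOR ((0 XOR 0) IMPLIES (0 OR 0))) -> 1
  row 4 [00100]: (0 XOR ((0 XOR 0) IMPLIES (0 OR 0))) -> 1
  row 5 [00101]: (0 XOR ((0 XOR 0) IMPLIES (0 OR 0))) -> 1
  row 6 [00110]: (0 XOR ((0 XOR 0) IMPLIES (0 OR 0))) -> 1
  row 7 [00111]: (0 XOR ((0 XOR 0) IMPLIES (0 OR 0))) -> 1
  row 8 [01000]: (1 XOR ((1 XOR 1) IMPLIES (1 OR 0))) -> 0
  row 9 [01001]: (1 XOR ((1 XOR 1) IMPLIES (1 OR 0))) -> 0
  row 10 [01010]: (1 XOR ((1 XOR 1) IMPLIES (1 OR 0))) -> 0
  row 11 [01011]: (1 XOR ((1 XOR 1) IMPLIES (1 OR 0))) -> 0
  row 12 [01100]: (1 XOR ((1 XOR 1) IMPLIES (1 OR 0))) -> 0
  row 13 [01101]: (1 XOR ((1 XOR 1) IMPLIES (1 OR 0))) -> 0
  row 14 [01110]: (1 XOR ((1 XOR 1) IMPLIES (1 OR 0))) -> 0
  row 15 [01111]: (1 XOR ((1 XOR 1) IMPLIES (1 OR 0))) -> 0
  row 16 [10000]: (0 XOR ((0 XOR 0) IMPLIES (0 OR 1))) -> 1
  row 17 [10001]: (0 XOR ((0 XOR 0) IMPLIES (0 OR 1))) -> 1
  row 18 [10010]: (0 XOR ((0 XOR 0) IMPLIES (0 OR 1))) -> 1
  row 19 [10011]: (0 XOR ((0 XOR 0) IMPLIES (0 OR 1))) -> 1
  row 20 [10100]: (0 XOR ((0 XOR 0) IMPLIES (0 OR 1))) -> 1
  row 21 [10101]: (0 XOR ((0 XOR 0) IMPLIES (0 OR 1))) -> 1
  row 22 [10110]: (0 XOR ((0 XOR 0) IMPLIES (0 OR 1))) -> 1
  row 23 [10111]: (0 XOR ((0 XOR 0) IMPLIES (0 OR 1))) -> 1
  row 24 [11000]: (1 XOR ((1 XOR 1) IMPLIES (1 OR 1))) -> 0
  row 25 [11001]: (1 XOR ((1 XOR 1) IMPLIES (1 OR 1))) -> 0
  row 26 [11010]: (1 XOR ((1 XOR 1) IMPLIES (1 OR 1))) -> 0
  row 27 [11011]: (1 XOR ((1 XOR 1) IMPLIES (1 OR 1))) -> 0
  row 28 [11100]: (1 XOR ((1 XOR 1) IMPLIES (1 OR 1))) -> 0
  row 29 [11101]: (1 XOR ((1 XOR 1) IMPLIES (1 OR 1))) -> 0
  row 30 [11110]: (1 XOR ((1 XOR 1) IMPLIES (1 OR 1))) -> 0
  row 31 [11111]: (1 XOR ((1 XOR 1) IMPLIES (1 OR 1))) -> 0
Full result column, 4 rows per line (a,b,c fixed per line; d,e runs 00..11 left to right):
  rows 0-3 [a,b,c=000]: 1111  = hex F
  rows 4-7 [a,b,c=001]: 1111  = hex F
  rows 8-11 [a,b,c=010]: 0000  = hex 0
  rows 12-15 [a,b,c=011]: 0000  = hex 0
  rows 16-19 [a,b,c=100]: 1111  = hex F
  rows 20-23 [a,b,c=101]: 1111  = hex F
  rows 24-27 [a,b,c=110]: 0000  = hex 0
  rows 28-31 [a,b,c=111]: 0000  = hex 0
Output column (row 0 .. row 31) = 11111111000000001111111100000000
Output column grouped in 4s = 1111 1111 0000 0000 1111 1111 0000 0000 = 0xFF00FF00
Convert to decimal digit by digit (value = value*16 + digit):
  F -> 15
  15*16 + 15 (F) = 255
  255*16 + 0 = 4080
  4080*16 + 0 = 65280
  65280*16 + 15 (F) = 1044495
  1044495*16 + 15 (F) = 16711935
  16711935*16 + 0 = 267390960
  267390960*16 + 0 = 4278255360
Decimal = 4278255360

4278255360


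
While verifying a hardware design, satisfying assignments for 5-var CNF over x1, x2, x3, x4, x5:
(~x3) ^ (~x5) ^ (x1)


CNF with 3 clauses over 5 vars (32 assignments).
An assignment satisfies CNF iff every clause has >=1 true literal.
Check each row (bits = x1,x2,x3,x4,x5; clause T/F shown):
  row 0 [00000]: clauses=TTF -> 0
  row 1 [00001]: clauses=TFF -> 0
  row 2 [00010]: clauses=TTF -> 0
  row 3 [00011]: clauses=TFF -> 0
  row 4 [00100]: clauses=FTF -> 0
  row 5 [00101]: clauses=FFF -> 0
  row 6 [00110]: clauses=FTF -> 0
  row 7 [00111]: clauses=FFF -> 0
  row 8 [01000]: clauses=TTF -> 0
  row 9 [01001]: clauses=TFF -> 0
  row 10 [01010]: clauses=TTF -> 0
  row 11 [01011]: clauses=TFF -> 0
  row 12 [01100]: clauses=FTF -> 0
  row 13 [01101]: clauses=FFF -> 0
  row 14 [01110]: clauses=FTF -> 0
  row 15 [01111]: clauses=FFF -> 0
  row 16 [10000]: clauses=TTT -> 1
  row 17 [10001]: clauses=TFT -> 0
  row 18 [10010]: clauses=TTT -> 1
  row 19 [10011]: clauses=TFT -> 0
  row 20 [10100]: clauses=FTT -> 0
  row 21 [10101]: clauses=FFT -> 0
  row 22 [10110]: clauses=FTT -> 0
  row 23 [10111]: clauses=FFT -> 0
  row 24 [11000]: clauses=TTT -> 1
  row 25 [11001]: clauses=TFT -> 0
  row 26 [11010]: clauses=TTT -> 1
  row 27 [11011]: clauses=TFT -> 0
  row 28 [11100]: clauses=FTT -> 0
  row 29 [11101]: clauses=FFT -> 0
  row 30 [11110]: clauses=FTT -> 0
  row 31 [11111]: clauses=FFT -> 0
Full result column, 8 rows per line (x1,x2 fixed per line; x3,x4,x5 runs 000..111 left to right):
  rows 0-7 [x1,x2=00]: 00000000  (ones: 0)
  rows 8-15 [x1,x2=01]: 00000000  (ones: 0)
  rows 16-23 [x1,x2=10]: 10100000  (ones: 2)
  rows 24-31 [x1,x2=11]: 10100000  (ones: 2)
Satisfying assignments = 0+0+2+2 = 4

4


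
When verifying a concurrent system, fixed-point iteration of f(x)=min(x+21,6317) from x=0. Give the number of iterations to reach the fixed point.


Step 1: x=0, cap=6317, increment=21
Step 2: x grows by 21 each step until capped at 6317; fixed point is x=6317
Step 3: iterations = ceil(6317/21) = 301

301


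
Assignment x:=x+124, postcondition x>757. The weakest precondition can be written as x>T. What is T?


Formula: wp(x:=E, P) = P[E/x] (substitute E for x in postcondition)
Step 1: Postcondition: x>757
Step 2: Substitute x+124 for x: x+124>757
Step 3: Solve for x: x > 757-124 = 633

633


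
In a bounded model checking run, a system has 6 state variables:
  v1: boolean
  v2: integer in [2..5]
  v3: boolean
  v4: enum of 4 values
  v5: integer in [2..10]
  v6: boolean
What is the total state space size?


State space = product of domain sizes of all variables.
Domain sizes:
  v1 (boolean): 2
  v2 (integer in [2..5]): 4
  v3 (boolean): 2
  v4 (enum of 4 values): 4
  v5 (integer in [2..10]): 9
  v6 (boolean): 2
Product = 2 * 4 * 2 * 4 * 9 * 2 = 1152

1152


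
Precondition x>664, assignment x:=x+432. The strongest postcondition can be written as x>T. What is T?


Formula: sp(P, x:=E) = exists old_x. (x = E[old_x/x]) AND P[old_x/x] (old_x is the value of x before the assignment; eliminate old_x by solving x = E[old_x/x] for old_x)
Step 1: Precondition P: x>664, i.e. old_x > 664
Step 2: Assignment gives x = old_x + 432, so old_x = x - 432
Step 3: Substitute into P: x - 432 > 664
Step 4: Simplify: x > 664+432 = 1096

1096


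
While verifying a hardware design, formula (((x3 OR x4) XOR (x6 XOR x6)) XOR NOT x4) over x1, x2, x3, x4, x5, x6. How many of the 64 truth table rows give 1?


Formula: (((x3 OR x4) XOR (x6 XOR x6)) XOR NOT x4) over 6 vars (64 rows)
Evaluate each row (x1, x2, x3, x4, x5, x6 as bits, MSB first):
  row 0 [000000]: (((0 OR 0) XOR (0 XOR 0)) XOR NOT 0) -> 1
  row 1 [000001]: (((0 OR 0) XOR (1 XOR 1)) XOR NOT 0) -> 1
  row 2 [000010]: (((0 OR 0) XOR (0 XOR 0)) XOR NOT 0) -> 1
  row 3 [000011]: (((0 OR 0) XOR (1 XOR 1)) XOR NOT 0) -> 1
  row 4 [000100]: (((0 OR 1) XOR (0 XOR 0)) XOR NOT 1) -> 1
  (every remaining row is evaluated the same way; all 64 results are listed next)
Full result column, 8 rows per line (x1,x2,x3 fixed per line; x4,x5,x6 runs 000..111 left to right):
  rows 0-7 [x1,x2,x3=000]: 11111111  (ones: 8)
  rows 8-15 [x1,x2,x3=001]: 00001111  (ones: 4)
  rows 16-23 [x1,x2,x3=010]: 11111111  (ones: 8)
  rows 24-31 [x1,x2,x3=011]: 00001111  (ones: 4)
  rows 32-39 [x1,x2,x3=100]: 11111111  (ones: 8)
  rows 40-47 [x1,x2,x3=101]: 00001111  (ones: 4)
  rows 48-55 [x1,x2,x3=110]: 11111111  (ones: 8)
  rows 56-63 [x1,x2,x3=111]: 00001111  (ones: 4)
Count of 1-rows = 8+4+8+4+8+4+8+4 = 48

48


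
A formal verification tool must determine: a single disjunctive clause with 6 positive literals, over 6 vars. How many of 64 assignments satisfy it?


Step 1: Total=2^6=64
Step 2: Unsat when all 6 false: 2^0=1
Step 3: Sat=64-1=63

63


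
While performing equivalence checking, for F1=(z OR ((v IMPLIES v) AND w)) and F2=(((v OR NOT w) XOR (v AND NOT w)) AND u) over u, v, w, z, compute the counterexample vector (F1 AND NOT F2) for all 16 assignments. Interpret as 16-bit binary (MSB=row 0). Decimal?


F1 = (z OR ((v IMPLIES v) AND w))
F2 = (((v OR NOT w) XOR (v AND NOT w)) AND u)
Counterexample to F1=>F2 is where F1=1 and F2=0.
Evaluate each row (bits = u,v,w,z, MSB first):
  row 0 [0000]: F1=0 F2=0 -> F1&~F2 -> 0
  row 1 [0001]: F1=1 F2=0 -> F1&~F2 -> 1
  row 2 [0010]: F1=1 F2=0 -> F1&~F2 -> 1
  row 3 [0011]: F1=1 F2=0 -> F1&~F2 -> 1
  row 4 [0100]: F1=0 F2=0 -> F1&~F2 -> 0
  row 5 [0101]: F1=1 F2=0 -> F1&~F2 -> 1
  row 6 [0110]: F1=1 F2=0 -> F1&~F2 -> 1
  row 7 [0111]: F1=1 F2=0 -> F1&~F2 -> 1
  row 8 [1000]: F1=0 F2=1 -> F1&~F2 -> 0
  row 9 [1001]: F1=1 F2=1 -> F1&~F2 -> 0
  row 10 [1010]: F1=1 F2=0 -> F1&~F2 -> 1
  row 11 [1011]: F1=1 F2=0 -> F1&~F2 -> 1
  row 12 [1100]: F1=0 F2=0 -> F1&~F2 -> 0
  row 13 [1101]: F1=1 F2=0 -> F1&~F2 -> 1
  row 14 [1110]: F1=1 F2=1 -> F1&~F2 -> 0
  row 15 [1111]: F1=1 F2=1 -> F1&~F2 -> 0
Full result column, 4 rows per line (u,v fixed per line; w,z runs 00..11 left to right):
  rows 0-3 [u,v=00]: 0111  = hex 7
  rows 4-7 [u,v=01]: 0111  = hex 7
  rows 8-11 [u,v=10]: 0011  = hex 3
  rows 12-15 [u,v=11]: 0100  = hex 4
Counterexample vector (row 0 .. row 15) = 0111011100110100
Output column grouped in 4s = 0111 0111 0011 0100 = 0x7734
Convert to decimal digit by digit (value = value*16 + digit):
  7 -> 7
  7*16 + 7 = 119
  119*16 + 3 = 1907
  1907*16 + 4 = 30516
Decimal = 30516

30516


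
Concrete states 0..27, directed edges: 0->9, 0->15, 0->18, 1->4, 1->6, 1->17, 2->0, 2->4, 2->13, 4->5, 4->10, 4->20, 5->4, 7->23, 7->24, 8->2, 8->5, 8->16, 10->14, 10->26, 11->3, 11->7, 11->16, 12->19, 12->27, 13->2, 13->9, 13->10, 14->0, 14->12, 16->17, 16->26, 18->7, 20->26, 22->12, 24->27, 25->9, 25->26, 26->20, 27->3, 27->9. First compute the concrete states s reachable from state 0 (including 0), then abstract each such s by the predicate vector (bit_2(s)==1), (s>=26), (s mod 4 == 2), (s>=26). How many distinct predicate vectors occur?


BFS from 0:
Concrete reachable: {0, 3, 7, 9, 15, 18, 23, 24, 27}
Abstract via predicates (bit_2(s)==1), (s>=26), (s mod 4 == 2), (s>=26):
  (0,0,0,0) <- {0, 3, 9, 24}
  (0,0,1,0) <- {18}
  (0,1,0,1) <- {27}
  (1,0,0,0) <- {7, 15, 23}
Distinct abstract states = 4

4


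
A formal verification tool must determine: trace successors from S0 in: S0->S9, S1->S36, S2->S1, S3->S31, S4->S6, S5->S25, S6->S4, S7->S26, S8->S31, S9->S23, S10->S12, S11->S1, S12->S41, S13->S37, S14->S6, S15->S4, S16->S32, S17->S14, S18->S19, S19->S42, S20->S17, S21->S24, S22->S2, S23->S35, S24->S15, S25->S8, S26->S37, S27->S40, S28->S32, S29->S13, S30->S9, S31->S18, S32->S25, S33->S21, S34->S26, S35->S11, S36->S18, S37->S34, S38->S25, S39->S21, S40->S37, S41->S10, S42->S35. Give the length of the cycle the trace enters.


Trace from S0 until a state repeats:
  S0 -> S9 -> S23 -> S35 -> S11 -> S1 -> S36 -> S18 -> S19 -> S42 -> S35
S35 first seen at step 3, revisited at step 10.
Cycle length = 10 - 3 = 7

7


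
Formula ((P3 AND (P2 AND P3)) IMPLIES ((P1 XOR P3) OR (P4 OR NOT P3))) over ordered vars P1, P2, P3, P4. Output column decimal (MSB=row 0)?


Formula: ((P3 AND (P2 AND P3)) IMPLIES ((P1 XOR P3) OR (P4 OR NOT P3))) over P1, P2, P3, P4 (16 rows)
Evaluate each row (bits = P1,P2,P3,P4, MSB first):
  row 0 [0000]: ((0 AND (0 AND 0)) IMPLIES ((0 XOR 0) OR (0 OR NOT 0))) -> 1
  row 1 [0001]: ((0 AND (0 AND 0)) IMPLIES ((0 XOR 0) OR (1 OR NOT 0))) -> 1
  row 2 [0010]: ((1 AND (0 AND 1)) IMPLIES ((0 XOR 1) OR (0 OR NOT 1))) -> 1
  row 3 [0011]: ((1 AND (0 AND 1)) IMPLIES ((0 XOR 1) OR (1 OR NOT 1))) -> 1
  row 4 [0100]: ((0 AND (1 AND 0)) IMPLIES ((0 XOR 0) OR (0 OR NOT 0))) -> 1
  row 5 [0101]: ((0 AND (1 AND 0)) IMPLIES ((0 XOR 0) OR (1 OR NOT 0))) -> 1
  row 6 [0110]: ((1 AND (1 AND 1)) IMPLIES ((0 XOR 1) OR (0 OR NOT 1))) -> 1
  row 7 [0111]: ((1 AND (1 AND 1)) IMPLIES ((0 XOR 1) OR (1 OR NOT 1))) -> 1
  row 8 [1000]: ((0 AND (0 AND 0)) IMPLIES ((1 XOR 0) OR (0 OR NOT 0))) -> 1
  row 9 [1001]: ((0 AND (0 AND 0)) IMPLIES ((1 XOR 0) OR (1 OR NOT 0))) -> 1
  row 10 [1010]: ((1 AND (0 AND 1)) IMPLIES ((1 XOR 1) OR (0 OR NOT 1))) -> 1
  row 11 [1011]: ((1 AND (0 AND 1)) IMPLIES ((1 XOR 1) OR (1 OR NOT 1))) -> 1
  row 12 [1100]: ((0 AND (1 AND 0)) IMPLIES ((1 XOR 0) OR (0 OR NOT 0))) -> 1
  row 13 [1101]: ((0 AND (1 AND 0)) IMPLIES ((1 XOR 0) OR (1 OR NOT 0))) -> 1
  row 14 [1110]: ((1 AND (1 AND 1)) IMPLIES ((1 XOR 1) OR (0 OR NOT 1))) -> 0
  row 15 [1111]: ((1 AND (1 AND 1)) IMPLIES ((1 XOR 1) OR (1 OR NOT 1))) -> 1
Full result column, 4 rows per line (P1,P2 fixed per line; P3,P4 runs 00..11 left to right):
  rows 0-3 [P1,P2=00]: 1111  = hex F
  rows 4-7 [P1,P2=01]: 1111  = hex F
  rows 8-11 [P1,P2=10]: 1111  = hex F
  rows 12-15 [P1,P2=11]: 1101  = hex D
Output column (row 0 .. row 15) = 1111111111111101
Output column grouped in 4s = 1111 1111 1111 1101 = 0xFFFD
Convert to decimal digit by digit (value = value*16 + digit):
  F -> 15
  15*16 + 15 (F) = 255
  255*16 + 15 (F) = 4095
  4095*16 + 13 (D) = 65533
Decimal = 65533

65533


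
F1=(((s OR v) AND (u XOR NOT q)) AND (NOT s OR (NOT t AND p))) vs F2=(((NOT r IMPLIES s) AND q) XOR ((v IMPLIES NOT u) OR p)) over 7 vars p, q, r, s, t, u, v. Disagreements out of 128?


F1 = (((s OR v) AND (u XOR NOT q)) AND (NOT s OR (NOT t AND p)))
F2 = (((NOT r IMPLIES s) AND q) XOR ((v IMPLIES NOT u) OR p))
Evaluate both on each of 128 rows (bits = p,q,r,s,t,u,v):
  row 0 [0000000]: F1=0 F2=1 (differ) -> 1
  row 1 [0000001]: F1=1 F2=1 -> 0
  row 2 [0000010]: F1=0 F2=1 (differ) -> 1
  row 3 [0000011]: F1=0 F2=0 -> 0
  row 4 [0000100]: F1=0 F2=1 (differ) -> 1
  (every remaining row is evaluated the same way; all 128 results are listed next)
Full result column, 8 rows per line (p,q,r,s fixed per line; t,u,v runs 000..111 left to right):
  rows 0-7 [p,q,r,s=0000]: 10101010  (ones: 4)
  rows 8-15 [p,q,r,s=0001]: 11101110  (ones: 6)
  rows 16-23 [p,q,r,s=0010]: 10101010  (ones: 4)
  rows 24-31 [p,q,r,s=0011]: 11101110  (ones: 6)
  rows 32-39 [p,q,r,s=0100]: 11111111  (ones: 8)
  rows 40-47 [p,q,r,s=0101]: 00010001  (ones: 2)
  rows 48-55 [p,q,r,s=0110]: 00000000  (ones: 0)
  rows 56-63 [p,q,r,s=0111]: 00010001  (ones: 2)
  rows 64-71 [p,q,r,s=1000]: 10111011  (ones: 6)
  rows 72-79 [p,q,r,s=1001]: 00111111  (ones: 6)
  rows 80-87 [p,q,r,s=1010]: 10111011  (ones: 6)
  rows 88-95 [p,q,r,s=1011]: 00111111  (ones: 6)
  rows 96-103 [p,q,r,s=1100]: 11101110  (ones: 6)
  rows 104-111 [p,q,r,s=1101]: 00110000  (ones: 2)
  rows 112-119 [p,q,r,s=1110]: 00010001  (ones: 2)
  rows 120-127 [p,q,r,s=1111]: 00110000  (ones: 2)
Disagreements = 4+6+4+6+8+2+0+2+6+6+6+6+6+2+2+2 = 68

68


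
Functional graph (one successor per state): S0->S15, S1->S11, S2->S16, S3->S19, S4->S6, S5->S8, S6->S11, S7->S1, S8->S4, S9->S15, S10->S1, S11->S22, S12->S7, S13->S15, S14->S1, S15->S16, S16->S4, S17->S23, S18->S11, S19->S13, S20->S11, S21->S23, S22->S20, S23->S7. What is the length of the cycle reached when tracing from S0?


Trace from S0 until a state repeats:
  S0 -> S15 -> S16 -> S4 -> S6 -> S11 -> S22 -> S20 -> S11
S11 first seen at step 5, revisited at step 8.
Cycle length = 8 - 5 = 3

3


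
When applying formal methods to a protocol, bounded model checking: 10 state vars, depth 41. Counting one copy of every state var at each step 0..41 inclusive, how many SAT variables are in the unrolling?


BMC unrolls to depth k, creating one copy of each state var for steps 0..k.
Step count = 41 + 1 = 42 (steps 0 through 41)
Vars per step = 10
Total = 10 * 42 = 420

420


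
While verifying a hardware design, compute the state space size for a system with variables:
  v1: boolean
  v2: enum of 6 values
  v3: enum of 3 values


State space = product of domain sizes of all variables.
Domain sizes:
  v1 (boolean): 2
  v2 (enum of 6 values): 6
  v3 (enum of 3 values): 3
Product = 2 * 6 * 3 = 36

36


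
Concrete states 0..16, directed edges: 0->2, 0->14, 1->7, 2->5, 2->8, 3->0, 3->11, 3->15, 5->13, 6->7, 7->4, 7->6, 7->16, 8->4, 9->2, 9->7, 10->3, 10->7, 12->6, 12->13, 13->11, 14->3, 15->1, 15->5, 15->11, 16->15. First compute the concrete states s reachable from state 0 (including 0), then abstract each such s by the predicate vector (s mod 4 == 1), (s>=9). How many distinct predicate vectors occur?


BFS from 0:
Concrete reachable: {0, 1, 2, 3, 4, 5, 6, 7, 8, 11, 13, 14, 15, 16}
Abstract via predicates (s mod 4 == 1), (s>=9):
  (0,0) <- {0, 2, 3, 4, 6, 7, 8}
  (0,1) <- {11, 14, 15, 16}
  (1,0) <- {1, 5}
  (1,1) <- {13}
Distinct abstract states = 4

4


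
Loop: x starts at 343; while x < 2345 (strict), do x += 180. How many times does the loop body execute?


Step 1: x goes from 343 toward 2345 by 180; the body runs while x<2345, so iterations = ceil((bound-start)/step)
Step 2: Distance=2002
Step 3: ceil(2002/180)=12

12


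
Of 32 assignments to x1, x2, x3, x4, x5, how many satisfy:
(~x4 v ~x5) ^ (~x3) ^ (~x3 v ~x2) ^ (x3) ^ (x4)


CNF with 5 clauses over 5 vars (32 assignments).
An assignment satisfies CNF iff every clause has >=1 true literal.
Check each row (bits = x1,x2,x3,x4,x5; clause T/F shown):
  row 0 [00000]: clauses=TTTFF -> 0
  row 1 [00001]: clauses=TTTFF -> 0
  row 2 [00010]: clauses=TTTFT -> 0
  row 3 [00011]: clauses=FTTFT -> 0
  row 4 [00100]: clauses=TFTTF -> 0
  row 5 [00101]: clauses=TFTTF -> 0
  row 6 [00110]: clauses=TFTTT -> 0
  row 7 [00111]: clauses=FFTTT -> 0
  row 8 [01000]: clauses=TTTFF -> 0
  row 9 [01001]: clauses=TTTFF -> 0
  row 10 [01010]: clauses=TTTFT -> 0
  row 11 [01011]: clauses=FTTFT -> 0
  row 12 [01100]: clauses=TFFTF -> 0
  row 13 [01101]: clauses=TFFTF -> 0
  row 14 [01110]: clauses=TFFTT -> 0
  row 15 [01111]: clauses=FFFTT -> 0
  row 16 [10000]: clauses=TTTFF -> 0
  row 17 [10001]: clauses=TTTFF -> 0
  row 18 [10010]: clauses=TTTFT -> 0
  row 19 [10011]: clauses=FTTFT -> 0
  row 20 [10100]: clauses=TFTTF -> 0
  row 21 [10101]: clauses=TFTTF -> 0
  row 22 [10110]: clauses=TFTTT -> 0
  row 23 [10111]: clauses=FFTTT -> 0
  row 24 [11000]: clauses=TTTFF -> 0
  row 25 [11001]: clauses=TTTFF -> 0
  row 26 [11010]: clauses=TTTFT -> 0
  row 27 [11011]: clauses=FTTFT -> 0
  row 28 [11100]: clauses=TFFTF -> 0
  row 29 [11101]: clauses=TFFTF -> 0
  row 30 [11110]: clauses=TFFTT -> 0
  row 31 [11111]: clauses=FFFTT -> 0
Full result column, 8 rows per line (x1,x2 fixed per line; x3,x4,x5 runs 000..111 left to right):
  rows 0-7 [x1,x2=00]: 00000000  (ones: 0)
  rows 8-15 [x1,x2=01]: 00000000  (ones: 0)
  rows 16-23 [x1,x2=10]: 00000000  (ones: 0)
  rows 24-31 [x1,x2=11]: 00000000  (ones: 0)
Satisfying assignments = 0+0+0+0 = 0

0


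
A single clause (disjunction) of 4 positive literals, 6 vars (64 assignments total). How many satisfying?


Step 1: Total=2^6=64
Step 2: Unsat when all 4 false: 2^2=4
Step 3: Sat=64-4=60

60


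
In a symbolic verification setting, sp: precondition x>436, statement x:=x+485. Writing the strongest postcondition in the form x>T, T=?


Formula: sp(P, x:=E) = exists old_x. (x = E[old_x/x]) AND P[old_x/x] (old_x is the value of x before the assignment; eliminate old_x by solving x = E[old_x/x] for old_x)
Step 1: Precondition P: x>436, i.e. old_x > 436
Step 2: Assignment gives x = old_x + 485, so old_x = x - 485
Step 3: Substitute into P: x - 485 > 436
Step 4: Simplify: x > 436+485 = 921

921


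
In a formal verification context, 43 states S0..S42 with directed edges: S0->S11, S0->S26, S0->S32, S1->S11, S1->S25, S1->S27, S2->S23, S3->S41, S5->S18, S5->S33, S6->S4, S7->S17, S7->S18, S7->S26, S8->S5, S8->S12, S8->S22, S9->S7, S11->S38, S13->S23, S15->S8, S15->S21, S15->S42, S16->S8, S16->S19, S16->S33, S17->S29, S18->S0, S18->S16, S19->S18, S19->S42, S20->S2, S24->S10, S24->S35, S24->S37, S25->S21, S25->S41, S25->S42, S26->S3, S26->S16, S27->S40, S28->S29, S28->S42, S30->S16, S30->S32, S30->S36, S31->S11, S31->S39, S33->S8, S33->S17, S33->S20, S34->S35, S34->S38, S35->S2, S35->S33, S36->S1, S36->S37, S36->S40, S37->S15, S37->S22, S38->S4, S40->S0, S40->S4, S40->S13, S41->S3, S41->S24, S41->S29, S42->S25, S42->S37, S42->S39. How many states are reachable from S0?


BFS from S0:
  layer 0: {S0}
  layer 1: {S11, S26, S32}
  layer 2: {S3, S16, S38}
  layer 3: {S4, S8, S19, S33, S41}
  layer 4: {S5, S12, S17, S18, S20, S22, S24, S29, S42}
  layer 5: {S2, S10, S25, S35, S37, S39}
  layer 6: {S15, S21, S23}
Reachable set: {S0, S2, S3, S4, S5, S8, S10, S11, S12, S15, S16, S17, S18, S19, S20, S21, S22, S23, S24, S25, S26, S29, S32, S33, S35, S37, S38, S39, S41, S42}
Count = 30

30


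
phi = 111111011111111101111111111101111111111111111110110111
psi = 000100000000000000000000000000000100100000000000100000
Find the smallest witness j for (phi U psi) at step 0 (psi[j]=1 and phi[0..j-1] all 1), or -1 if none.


(phi U psi) at 0: need smallest j with psi[j]=1 and phi[i]=1 for all i in [0,j).
Scan from step 0:
  step 0: phi=1, psi=0 -> continue
  step 1: phi=1, psi=0 -> continue
  step 2: phi=1, psi=0 -> continue
  step 3: psi=1 and phi held for [0,3) -> witness found
Witness step = 3

3


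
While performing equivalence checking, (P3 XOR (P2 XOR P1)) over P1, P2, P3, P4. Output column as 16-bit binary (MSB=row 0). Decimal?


Formula: (P3 XOR (P2 XOR P1)) over P1, P2, P3, P4 (16 rows)
Evaluate each row (bits = P1,P2,P3,P4, MSB first):
  row 0 [0000]: (0 XOR (0 XOR 0)) -> 0
  row 1 [0001]: (0 XOR (0 XOR 0)) -> 0
  row 2 [0010]: (1 XOR (0 XOR 0)) -> 1
  row 3 [0011]: (1 XOR (0 XOR 0)) -> 1
  row 4 [0100]: (0 XOR (1 XOR 0)) -> 1
  row 5 [0101]: (0 XOR (1 XOR 0)) -> 1
  row 6 [0110]: (1 XOR (1 XOR 0)) -> 0
  row 7 [0111]: (1 XOR (1 XOR 0)) -> 0
  row 8 [1000]: (0 XOR (0 XOR 1)) -> 1
  row 9 [1001]: (0 XOR (0 XOR 1)) -> 1
  row 10 [1010]: (1 XOR (0 XOR 1)) -> 0
  row 11 [1011]: (1 XOR (0 XOR 1)) -> 0
  row 12 [1100]: (0 XOR (1 XOR 1)) -> 0
  row 13 [1101]: (0 XOR (1 XOR 1)) -> 0
  row 14 [1110]: (1 XOR (1 XOR 1)) -> 1
  row 15 [1111]: (1 XOR (1 XOR 1)) -> 1
Full result column, 4 rows per line (P1,P2 fixed per line; P3,P4 runs 00..11 left to right):
  rows 0-3 [P1,P2=00]: 0011  = hex 3
  rows 4-7 [P1,P2=01]: 1100  = hex C
  rows 8-11 [P1,P2=10]: 1100  = hex C
  rows 12-15 [P1,P2=11]: 0011  = hex 3
Output column (row 0 .. row 15) = 0011110011000011
Output column grouped in 4s = 0011 1100 1100 0011 = 0x3CC3
Convert to decimal digit by digit (value = value*16 + digit):
  3 -> 3
  3*16 + 12 (C) = 60
  60*16 + 12 (C) = 972
  972*16 + 3 = 15555
Decimal = 15555

15555


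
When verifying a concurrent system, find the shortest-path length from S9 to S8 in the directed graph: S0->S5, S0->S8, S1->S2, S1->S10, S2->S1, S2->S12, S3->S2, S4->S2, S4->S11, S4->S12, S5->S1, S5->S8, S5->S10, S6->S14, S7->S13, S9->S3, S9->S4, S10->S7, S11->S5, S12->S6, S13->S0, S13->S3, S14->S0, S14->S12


BFS layer-by-layer from S9:
  dist 0: {S9}
  dist 1: {S3, S4}
  dist 2: {S2, S11, S12}
  dist 3: {S1, S5, S6}
  dist 4: {S8, S10, S14}
  -> S8 reached at distance 4
Shortest path length = 4

4


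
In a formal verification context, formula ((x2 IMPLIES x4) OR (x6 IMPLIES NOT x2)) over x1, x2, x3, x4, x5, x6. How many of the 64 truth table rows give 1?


Formula: ((x2 IMPLIES x4) OR (x6 IMPLIES NOT x2)) over 6 vars (64 rows)
Evaluate each row (x1, x2, x3, x4, x5, x6 as bits, MSB first):
  row 0 [000000]: ((0 IMPLIES 0) OR (0 IMPLIES NOT 0)) -> 1
  row 1 [000001]: ((0 IMPLIES 0) OR (1 IMPLIES NOT 0)) -> 1
  row 2 [000010]: ((0 IMPLIES 0) OR (0 IMPLIES NOT 0)) -> 1
  row 3 [000011]: ((0 IMPLIES 0) OR (1 IMPLIES NOT 0)) -> 1
  row 4 [000100]: ((0 IMPLIES 1) OR (0 IMPLIES NOT 0)) -> 1
  (every remaining row is evaluated the same way; all 64 results are listed next)
Full result column, 8 rows per line (x1,x2,x3 fixed per line; x4,x5,x6 runs 000..111 left to right):
  rows 0-7 [x1,x2,x3=000]: 11111111  (ones: 8)
  rows 8-15 [x1,x2,x3=001]: 11111111  (ones: 8)
  rows 16-23 [x1,x2,x3=010]: 10101111  (ones: 6)
  rows 24-31 [x1,x2,x3=011]: 10101111  (ones: 6)
  rows 32-39 [x1,x2,x3=100]: 11111111  (ones: 8)
  rows 40-47 [x1,x2,x3=101]: 11111111  (ones: 8)
  rows 48-55 [x1,x2,x3=110]: 10101111  (ones: 6)
  rows 56-63 [x1,x2,x3=111]: 10101111  (ones: 6)
Count of 1-rows = 8+8+6+6+8+8+6+6 = 56

56
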